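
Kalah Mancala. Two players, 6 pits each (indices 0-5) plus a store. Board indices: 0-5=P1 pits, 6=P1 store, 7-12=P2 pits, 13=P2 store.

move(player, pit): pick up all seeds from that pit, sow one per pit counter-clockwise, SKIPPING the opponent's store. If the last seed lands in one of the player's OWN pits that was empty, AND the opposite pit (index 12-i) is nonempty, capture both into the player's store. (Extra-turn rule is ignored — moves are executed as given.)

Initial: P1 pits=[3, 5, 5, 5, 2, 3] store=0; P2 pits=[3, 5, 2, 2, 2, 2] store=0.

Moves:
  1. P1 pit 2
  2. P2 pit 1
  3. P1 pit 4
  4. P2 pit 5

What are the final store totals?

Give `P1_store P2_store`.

Move 1: P1 pit2 -> P1=[3,5,0,6,3,4](1) P2=[4,5,2,2,2,2](0)
Move 2: P2 pit1 -> P1=[3,5,0,6,3,4](1) P2=[4,0,3,3,3,3](1)
Move 3: P1 pit4 -> P1=[3,5,0,6,0,5](2) P2=[5,0,3,3,3,3](1)
Move 4: P2 pit5 -> P1=[4,6,0,6,0,5](2) P2=[5,0,3,3,3,0](2)

Answer: 2 2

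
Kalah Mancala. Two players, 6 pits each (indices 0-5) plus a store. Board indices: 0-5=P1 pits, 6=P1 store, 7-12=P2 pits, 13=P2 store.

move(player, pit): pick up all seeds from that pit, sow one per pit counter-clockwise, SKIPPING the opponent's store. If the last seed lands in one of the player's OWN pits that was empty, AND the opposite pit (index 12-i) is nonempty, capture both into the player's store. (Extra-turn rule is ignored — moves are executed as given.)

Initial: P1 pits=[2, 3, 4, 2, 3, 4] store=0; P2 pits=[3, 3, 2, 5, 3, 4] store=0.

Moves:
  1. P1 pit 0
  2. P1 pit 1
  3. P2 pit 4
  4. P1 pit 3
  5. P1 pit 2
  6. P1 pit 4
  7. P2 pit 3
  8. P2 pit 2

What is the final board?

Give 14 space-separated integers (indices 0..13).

Answer: 2 1 1 1 0 8 3 5 5 0 1 2 7 2

Derivation:
Move 1: P1 pit0 -> P1=[0,4,5,2,3,4](0) P2=[3,3,2,5,3,4](0)
Move 2: P1 pit1 -> P1=[0,0,6,3,4,5](0) P2=[3,3,2,5,3,4](0)
Move 3: P2 pit4 -> P1=[1,0,6,3,4,5](0) P2=[3,3,2,5,0,5](1)
Move 4: P1 pit3 -> P1=[1,0,6,0,5,6](1) P2=[3,3,2,5,0,5](1)
Move 5: P1 pit2 -> P1=[1,0,0,1,6,7](2) P2=[4,4,2,5,0,5](1)
Move 6: P1 pit4 -> P1=[1,0,0,1,0,8](3) P2=[5,5,3,6,0,5](1)
Move 7: P2 pit3 -> P1=[2,1,1,1,0,8](3) P2=[5,5,3,0,1,6](2)
Move 8: P2 pit2 -> P1=[2,1,1,1,0,8](3) P2=[5,5,0,1,2,7](2)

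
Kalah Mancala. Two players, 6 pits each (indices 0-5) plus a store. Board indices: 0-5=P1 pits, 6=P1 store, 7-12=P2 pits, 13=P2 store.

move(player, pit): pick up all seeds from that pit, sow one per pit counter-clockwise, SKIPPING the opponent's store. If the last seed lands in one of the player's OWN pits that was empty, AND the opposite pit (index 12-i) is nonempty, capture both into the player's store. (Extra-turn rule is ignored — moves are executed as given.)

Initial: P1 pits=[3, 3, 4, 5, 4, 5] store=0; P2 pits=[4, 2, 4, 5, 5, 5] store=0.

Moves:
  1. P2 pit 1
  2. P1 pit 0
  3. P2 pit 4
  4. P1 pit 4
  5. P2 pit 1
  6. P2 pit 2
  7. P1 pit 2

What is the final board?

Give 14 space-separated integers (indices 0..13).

Move 1: P2 pit1 -> P1=[3,3,4,5,4,5](0) P2=[4,0,5,6,5,5](0)
Move 2: P1 pit0 -> P1=[0,4,5,6,4,5](0) P2=[4,0,5,6,5,5](0)
Move 3: P2 pit4 -> P1=[1,5,6,6,4,5](0) P2=[4,0,5,6,0,6](1)
Move 4: P1 pit4 -> P1=[1,5,6,6,0,6](1) P2=[5,1,5,6,0,6](1)
Move 5: P2 pit1 -> P1=[1,5,6,6,0,6](1) P2=[5,0,6,6,0,6](1)
Move 6: P2 pit2 -> P1=[2,6,6,6,0,6](1) P2=[5,0,0,7,1,7](2)
Move 7: P1 pit2 -> P1=[2,6,0,7,1,7](2) P2=[6,1,0,7,1,7](2)

Answer: 2 6 0 7 1 7 2 6 1 0 7 1 7 2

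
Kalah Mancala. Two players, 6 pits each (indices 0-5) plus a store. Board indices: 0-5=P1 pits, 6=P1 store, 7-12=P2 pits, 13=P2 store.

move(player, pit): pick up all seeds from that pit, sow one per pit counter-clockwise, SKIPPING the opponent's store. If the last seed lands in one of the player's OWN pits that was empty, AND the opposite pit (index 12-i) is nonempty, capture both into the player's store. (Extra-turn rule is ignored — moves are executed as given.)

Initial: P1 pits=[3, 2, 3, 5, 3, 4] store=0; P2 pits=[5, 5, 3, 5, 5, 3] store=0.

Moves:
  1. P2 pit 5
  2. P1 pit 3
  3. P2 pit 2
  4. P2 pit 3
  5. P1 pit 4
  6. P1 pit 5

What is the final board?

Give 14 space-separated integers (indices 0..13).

Move 1: P2 pit5 -> P1=[4,3,3,5,3,4](0) P2=[5,5,3,5,5,0](1)
Move 2: P1 pit3 -> P1=[4,3,3,0,4,5](1) P2=[6,6,3,5,5,0](1)
Move 3: P2 pit2 -> P1=[0,3,3,0,4,5](1) P2=[6,6,0,6,6,0](6)
Move 4: P2 pit3 -> P1=[1,4,4,0,4,5](1) P2=[6,6,0,0,7,1](7)
Move 5: P1 pit4 -> P1=[1,4,4,0,0,6](2) P2=[7,7,0,0,7,1](7)
Move 6: P1 pit5 -> P1=[1,4,4,0,0,0](3) P2=[8,8,1,1,8,1](7)

Answer: 1 4 4 0 0 0 3 8 8 1 1 8 1 7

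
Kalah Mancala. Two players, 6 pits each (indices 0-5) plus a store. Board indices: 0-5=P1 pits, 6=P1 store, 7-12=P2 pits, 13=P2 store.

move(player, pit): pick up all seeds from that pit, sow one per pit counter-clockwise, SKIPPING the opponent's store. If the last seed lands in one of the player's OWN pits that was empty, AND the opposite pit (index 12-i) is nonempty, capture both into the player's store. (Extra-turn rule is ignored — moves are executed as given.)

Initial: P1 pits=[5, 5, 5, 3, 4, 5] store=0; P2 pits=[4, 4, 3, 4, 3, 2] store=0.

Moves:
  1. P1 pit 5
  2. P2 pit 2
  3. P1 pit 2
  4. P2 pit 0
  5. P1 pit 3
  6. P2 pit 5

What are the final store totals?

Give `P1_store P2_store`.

Move 1: P1 pit5 -> P1=[5,5,5,3,4,0](1) P2=[5,5,4,5,3,2](0)
Move 2: P2 pit2 -> P1=[5,5,5,3,4,0](1) P2=[5,5,0,6,4,3](1)
Move 3: P1 pit2 -> P1=[5,5,0,4,5,1](2) P2=[6,5,0,6,4,3](1)
Move 4: P2 pit0 -> P1=[5,5,0,4,5,1](2) P2=[0,6,1,7,5,4](2)
Move 5: P1 pit3 -> P1=[5,5,0,0,6,2](3) P2=[1,6,1,7,5,4](2)
Move 6: P2 pit5 -> P1=[6,6,1,0,6,2](3) P2=[1,6,1,7,5,0](3)

Answer: 3 3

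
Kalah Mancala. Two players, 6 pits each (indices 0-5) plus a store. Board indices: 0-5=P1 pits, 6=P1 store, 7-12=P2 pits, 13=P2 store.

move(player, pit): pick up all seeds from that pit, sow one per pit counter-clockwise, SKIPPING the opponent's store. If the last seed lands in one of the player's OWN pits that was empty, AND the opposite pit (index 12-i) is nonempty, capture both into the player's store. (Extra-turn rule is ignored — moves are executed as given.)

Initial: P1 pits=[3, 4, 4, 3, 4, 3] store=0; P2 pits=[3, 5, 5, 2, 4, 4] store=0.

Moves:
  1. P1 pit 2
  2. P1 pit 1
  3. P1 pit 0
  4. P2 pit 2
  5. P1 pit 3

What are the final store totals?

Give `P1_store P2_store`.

Move 1: P1 pit2 -> P1=[3,4,0,4,5,4](1) P2=[3,5,5,2,4,4](0)
Move 2: P1 pit1 -> P1=[3,0,1,5,6,5](1) P2=[3,5,5,2,4,4](0)
Move 3: P1 pit0 -> P1=[0,1,2,6,6,5](1) P2=[3,5,5,2,4,4](0)
Move 4: P2 pit2 -> P1=[1,1,2,6,6,5](1) P2=[3,5,0,3,5,5](1)
Move 5: P1 pit3 -> P1=[1,1,2,0,7,6](2) P2=[4,6,1,3,5,5](1)

Answer: 2 1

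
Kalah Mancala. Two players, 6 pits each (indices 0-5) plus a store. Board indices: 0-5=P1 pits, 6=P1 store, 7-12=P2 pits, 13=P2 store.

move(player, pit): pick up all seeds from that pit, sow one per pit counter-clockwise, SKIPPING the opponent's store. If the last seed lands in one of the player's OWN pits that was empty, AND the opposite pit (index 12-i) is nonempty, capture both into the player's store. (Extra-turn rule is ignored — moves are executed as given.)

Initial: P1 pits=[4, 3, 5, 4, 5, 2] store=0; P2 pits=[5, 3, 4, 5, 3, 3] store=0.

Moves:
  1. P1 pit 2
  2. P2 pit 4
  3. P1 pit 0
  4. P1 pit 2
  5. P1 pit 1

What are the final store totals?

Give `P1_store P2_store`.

Answer: 1 1

Derivation:
Move 1: P1 pit2 -> P1=[4,3,0,5,6,3](1) P2=[6,3,4,5,3,3](0)
Move 2: P2 pit4 -> P1=[5,3,0,5,6,3](1) P2=[6,3,4,5,0,4](1)
Move 3: P1 pit0 -> P1=[0,4,1,6,7,4](1) P2=[6,3,4,5,0,4](1)
Move 4: P1 pit2 -> P1=[0,4,0,7,7,4](1) P2=[6,3,4,5,0,4](1)
Move 5: P1 pit1 -> P1=[0,0,1,8,8,5](1) P2=[6,3,4,5,0,4](1)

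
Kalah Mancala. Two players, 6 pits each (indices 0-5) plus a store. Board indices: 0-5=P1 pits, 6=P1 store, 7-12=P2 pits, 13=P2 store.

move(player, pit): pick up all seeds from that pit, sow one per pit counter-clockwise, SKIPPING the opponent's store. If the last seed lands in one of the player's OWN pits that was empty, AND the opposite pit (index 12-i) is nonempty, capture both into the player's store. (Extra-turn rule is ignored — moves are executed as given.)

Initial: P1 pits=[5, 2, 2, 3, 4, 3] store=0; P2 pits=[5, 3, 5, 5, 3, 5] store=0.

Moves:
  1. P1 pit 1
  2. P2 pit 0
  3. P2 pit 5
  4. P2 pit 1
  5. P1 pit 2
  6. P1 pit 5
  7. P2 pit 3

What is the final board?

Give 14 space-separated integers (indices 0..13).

Move 1: P1 pit1 -> P1=[5,0,3,4,4,3](0) P2=[5,3,5,5,3,5](0)
Move 2: P2 pit0 -> P1=[5,0,3,4,4,3](0) P2=[0,4,6,6,4,6](0)
Move 3: P2 pit5 -> P1=[6,1,4,5,5,3](0) P2=[0,4,6,6,4,0](1)
Move 4: P2 pit1 -> P1=[0,1,4,5,5,3](0) P2=[0,0,7,7,5,0](8)
Move 5: P1 pit2 -> P1=[0,1,0,6,6,4](1) P2=[0,0,7,7,5,0](8)
Move 6: P1 pit5 -> P1=[0,1,0,6,6,0](2) P2=[1,1,8,7,5,0](8)
Move 7: P2 pit3 -> P1=[1,2,1,7,6,0](2) P2=[1,1,8,0,6,1](9)

Answer: 1 2 1 7 6 0 2 1 1 8 0 6 1 9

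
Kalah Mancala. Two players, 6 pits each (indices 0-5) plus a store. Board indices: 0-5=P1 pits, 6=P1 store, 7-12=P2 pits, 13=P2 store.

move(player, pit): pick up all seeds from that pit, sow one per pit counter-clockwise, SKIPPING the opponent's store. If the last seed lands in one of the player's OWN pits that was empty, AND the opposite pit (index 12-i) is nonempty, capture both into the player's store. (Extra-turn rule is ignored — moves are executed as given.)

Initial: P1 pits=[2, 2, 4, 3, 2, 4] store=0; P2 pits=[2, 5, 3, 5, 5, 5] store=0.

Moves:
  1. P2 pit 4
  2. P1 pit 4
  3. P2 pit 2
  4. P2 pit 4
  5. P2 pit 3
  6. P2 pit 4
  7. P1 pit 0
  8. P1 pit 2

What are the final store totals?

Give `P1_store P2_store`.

Answer: 8 2

Derivation:
Move 1: P2 pit4 -> P1=[3,3,5,3,2,4](0) P2=[2,5,3,5,0,6](1)
Move 2: P1 pit4 -> P1=[3,3,5,3,0,5](1) P2=[2,5,3,5,0,6](1)
Move 3: P2 pit2 -> P1=[3,3,5,3,0,5](1) P2=[2,5,0,6,1,7](1)
Move 4: P2 pit4 -> P1=[3,3,5,3,0,5](1) P2=[2,5,0,6,0,8](1)
Move 5: P2 pit3 -> P1=[4,4,6,3,0,5](1) P2=[2,5,0,0,1,9](2)
Move 6: P2 pit4 -> P1=[4,4,6,3,0,5](1) P2=[2,5,0,0,0,10](2)
Move 7: P1 pit0 -> P1=[0,5,7,4,0,5](7) P2=[2,0,0,0,0,10](2)
Move 8: P1 pit2 -> P1=[0,5,0,5,1,6](8) P2=[3,1,1,0,0,10](2)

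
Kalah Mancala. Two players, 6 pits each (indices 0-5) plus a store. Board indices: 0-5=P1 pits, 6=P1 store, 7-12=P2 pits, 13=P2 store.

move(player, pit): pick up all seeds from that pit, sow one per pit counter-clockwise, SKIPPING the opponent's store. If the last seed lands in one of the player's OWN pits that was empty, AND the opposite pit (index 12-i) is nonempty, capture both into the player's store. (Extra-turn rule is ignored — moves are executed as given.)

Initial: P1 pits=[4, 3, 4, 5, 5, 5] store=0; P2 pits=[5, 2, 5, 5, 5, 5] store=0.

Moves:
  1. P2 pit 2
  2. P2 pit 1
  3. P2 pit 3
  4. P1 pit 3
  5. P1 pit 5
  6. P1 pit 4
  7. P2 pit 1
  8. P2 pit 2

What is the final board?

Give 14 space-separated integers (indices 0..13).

Move 1: P2 pit2 -> P1=[5,3,4,5,5,5](0) P2=[5,2,0,6,6,6](1)
Move 2: P2 pit1 -> P1=[5,3,4,5,5,5](0) P2=[5,0,1,7,6,6](1)
Move 3: P2 pit3 -> P1=[6,4,5,6,5,5](0) P2=[5,0,1,0,7,7](2)
Move 4: P1 pit3 -> P1=[6,4,5,0,6,6](1) P2=[6,1,2,0,7,7](2)
Move 5: P1 pit5 -> P1=[6,4,5,0,6,0](2) P2=[7,2,3,1,8,7](2)
Move 6: P1 pit4 -> P1=[6,4,5,0,0,1](3) P2=[8,3,4,2,8,7](2)
Move 7: P2 pit1 -> P1=[6,4,5,0,0,1](3) P2=[8,0,5,3,9,7](2)
Move 8: P2 pit2 -> P1=[7,4,5,0,0,1](3) P2=[8,0,0,4,10,8](3)

Answer: 7 4 5 0 0 1 3 8 0 0 4 10 8 3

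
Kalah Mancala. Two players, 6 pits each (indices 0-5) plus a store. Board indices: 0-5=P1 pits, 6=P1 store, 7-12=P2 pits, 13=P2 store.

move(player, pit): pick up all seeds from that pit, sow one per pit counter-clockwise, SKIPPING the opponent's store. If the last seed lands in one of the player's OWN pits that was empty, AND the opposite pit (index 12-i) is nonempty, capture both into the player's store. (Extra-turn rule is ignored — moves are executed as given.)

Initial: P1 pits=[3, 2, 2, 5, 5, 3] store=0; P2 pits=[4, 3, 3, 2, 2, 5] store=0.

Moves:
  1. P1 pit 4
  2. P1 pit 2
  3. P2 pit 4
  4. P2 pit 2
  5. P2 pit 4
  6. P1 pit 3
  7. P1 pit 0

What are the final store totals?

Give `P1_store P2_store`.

Answer: 9 2

Derivation:
Move 1: P1 pit4 -> P1=[3,2,2,5,0,4](1) P2=[5,4,4,2,2,5](0)
Move 2: P1 pit2 -> P1=[3,2,0,6,0,4](6) P2=[5,0,4,2,2,5](0)
Move 3: P2 pit4 -> P1=[3,2,0,6,0,4](6) P2=[5,0,4,2,0,6](1)
Move 4: P2 pit2 -> P1=[3,2,0,6,0,4](6) P2=[5,0,0,3,1,7](2)
Move 5: P2 pit4 -> P1=[3,2,0,6,0,4](6) P2=[5,0,0,3,0,8](2)
Move 6: P1 pit3 -> P1=[3,2,0,0,1,5](7) P2=[6,1,1,3,0,8](2)
Move 7: P1 pit0 -> P1=[0,3,1,0,1,5](9) P2=[6,1,0,3,0,8](2)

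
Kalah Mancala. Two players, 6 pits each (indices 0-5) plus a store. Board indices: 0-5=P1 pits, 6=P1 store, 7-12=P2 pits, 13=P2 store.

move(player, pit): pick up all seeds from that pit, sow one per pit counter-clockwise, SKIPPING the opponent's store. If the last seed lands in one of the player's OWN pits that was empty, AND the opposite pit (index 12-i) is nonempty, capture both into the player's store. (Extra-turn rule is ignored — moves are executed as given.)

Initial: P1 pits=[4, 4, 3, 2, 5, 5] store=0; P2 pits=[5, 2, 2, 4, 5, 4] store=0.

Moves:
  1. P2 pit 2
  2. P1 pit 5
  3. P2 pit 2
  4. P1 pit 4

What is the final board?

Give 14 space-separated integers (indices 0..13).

Move 1: P2 pit2 -> P1=[4,4,3,2,5,5](0) P2=[5,2,0,5,6,4](0)
Move 2: P1 pit5 -> P1=[4,4,3,2,5,0](1) P2=[6,3,1,6,6,4](0)
Move 3: P2 pit2 -> P1=[4,4,3,2,5,0](1) P2=[6,3,0,7,6,4](0)
Move 4: P1 pit4 -> P1=[4,4,3,2,0,1](2) P2=[7,4,1,7,6,4](0)

Answer: 4 4 3 2 0 1 2 7 4 1 7 6 4 0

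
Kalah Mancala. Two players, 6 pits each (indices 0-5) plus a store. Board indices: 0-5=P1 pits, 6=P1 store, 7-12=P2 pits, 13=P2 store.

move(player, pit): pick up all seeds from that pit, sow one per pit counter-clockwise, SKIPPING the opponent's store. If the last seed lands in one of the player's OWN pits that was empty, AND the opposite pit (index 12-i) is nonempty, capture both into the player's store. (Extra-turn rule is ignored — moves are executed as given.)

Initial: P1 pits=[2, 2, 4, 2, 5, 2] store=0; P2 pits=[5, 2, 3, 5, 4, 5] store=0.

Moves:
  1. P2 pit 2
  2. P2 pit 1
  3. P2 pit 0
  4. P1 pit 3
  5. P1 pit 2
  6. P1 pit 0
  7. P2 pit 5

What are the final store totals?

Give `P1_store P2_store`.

Answer: 10 1

Derivation:
Move 1: P2 pit2 -> P1=[2,2,4,2,5,2](0) P2=[5,2,0,6,5,6](0)
Move 2: P2 pit1 -> P1=[2,2,4,2,5,2](0) P2=[5,0,1,7,5,6](0)
Move 3: P2 pit0 -> P1=[2,2,4,2,5,2](0) P2=[0,1,2,8,6,7](0)
Move 4: P1 pit3 -> P1=[2,2,4,0,6,3](0) P2=[0,1,2,8,6,7](0)
Move 5: P1 pit2 -> P1=[2,2,0,1,7,4](1) P2=[0,1,2,8,6,7](0)
Move 6: P1 pit0 -> P1=[0,3,0,1,7,4](10) P2=[0,1,2,0,6,7](0)
Move 7: P2 pit5 -> P1=[1,4,1,2,8,5](10) P2=[0,1,2,0,6,0](1)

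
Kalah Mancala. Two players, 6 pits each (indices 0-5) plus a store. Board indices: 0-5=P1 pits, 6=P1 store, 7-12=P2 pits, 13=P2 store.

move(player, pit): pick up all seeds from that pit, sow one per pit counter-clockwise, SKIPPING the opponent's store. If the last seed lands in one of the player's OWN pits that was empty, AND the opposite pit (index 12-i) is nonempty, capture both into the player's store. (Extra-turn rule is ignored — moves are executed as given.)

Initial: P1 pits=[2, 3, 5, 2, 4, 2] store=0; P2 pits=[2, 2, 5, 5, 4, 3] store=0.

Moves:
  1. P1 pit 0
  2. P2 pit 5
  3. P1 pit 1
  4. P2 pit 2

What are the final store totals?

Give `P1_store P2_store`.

Move 1: P1 pit0 -> P1=[0,4,6,2,4,2](0) P2=[2,2,5,5,4,3](0)
Move 2: P2 pit5 -> P1=[1,5,6,2,4,2](0) P2=[2,2,5,5,4,0](1)
Move 3: P1 pit1 -> P1=[1,0,7,3,5,3](1) P2=[2,2,5,5,4,0](1)
Move 4: P2 pit2 -> P1=[2,0,7,3,5,3](1) P2=[2,2,0,6,5,1](2)

Answer: 1 2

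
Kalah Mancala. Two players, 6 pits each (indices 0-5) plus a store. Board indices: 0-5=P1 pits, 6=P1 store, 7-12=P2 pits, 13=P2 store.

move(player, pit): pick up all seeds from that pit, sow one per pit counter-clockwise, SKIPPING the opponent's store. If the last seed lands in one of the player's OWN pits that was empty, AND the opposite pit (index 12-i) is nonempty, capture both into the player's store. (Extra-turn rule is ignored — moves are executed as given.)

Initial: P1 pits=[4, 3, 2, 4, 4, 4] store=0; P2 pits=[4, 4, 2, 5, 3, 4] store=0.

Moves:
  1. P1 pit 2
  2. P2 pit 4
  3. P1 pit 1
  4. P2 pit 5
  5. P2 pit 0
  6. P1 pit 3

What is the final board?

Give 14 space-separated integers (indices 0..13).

Answer: 6 0 2 0 7 5 1 1 6 4 7 0 0 4

Derivation:
Move 1: P1 pit2 -> P1=[4,3,0,5,5,4](0) P2=[4,4,2,5,3,4](0)
Move 2: P2 pit4 -> P1=[5,3,0,5,5,4](0) P2=[4,4,2,5,0,5](1)
Move 3: P1 pit1 -> P1=[5,0,1,6,6,4](0) P2=[4,4,2,5,0,5](1)
Move 4: P2 pit5 -> P1=[6,1,2,7,6,4](0) P2=[4,4,2,5,0,0](2)
Move 5: P2 pit0 -> P1=[6,0,2,7,6,4](0) P2=[0,5,3,6,0,0](4)
Move 6: P1 pit3 -> P1=[6,0,2,0,7,5](1) P2=[1,6,4,7,0,0](4)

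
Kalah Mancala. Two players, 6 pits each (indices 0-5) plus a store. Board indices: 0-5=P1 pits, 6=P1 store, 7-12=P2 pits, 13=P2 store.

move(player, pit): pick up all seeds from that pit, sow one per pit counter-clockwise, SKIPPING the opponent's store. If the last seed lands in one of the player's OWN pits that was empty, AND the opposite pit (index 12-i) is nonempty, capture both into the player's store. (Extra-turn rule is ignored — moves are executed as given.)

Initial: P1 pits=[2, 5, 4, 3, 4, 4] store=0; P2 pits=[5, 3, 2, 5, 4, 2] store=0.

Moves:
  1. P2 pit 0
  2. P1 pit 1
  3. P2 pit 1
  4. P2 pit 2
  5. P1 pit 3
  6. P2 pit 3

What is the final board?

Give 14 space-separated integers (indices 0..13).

Answer: 3 1 6 1 7 6 2 1 0 0 0 8 6 2

Derivation:
Move 1: P2 pit0 -> P1=[2,5,4,3,4,4](0) P2=[0,4,3,6,5,3](0)
Move 2: P1 pit1 -> P1=[2,0,5,4,5,5](1) P2=[0,4,3,6,5,3](0)
Move 3: P2 pit1 -> P1=[2,0,5,4,5,5](1) P2=[0,0,4,7,6,4](0)
Move 4: P2 pit2 -> P1=[2,0,5,4,5,5](1) P2=[0,0,0,8,7,5](1)
Move 5: P1 pit3 -> P1=[2,0,5,0,6,6](2) P2=[1,0,0,8,7,5](1)
Move 6: P2 pit3 -> P1=[3,1,6,1,7,6](2) P2=[1,0,0,0,8,6](2)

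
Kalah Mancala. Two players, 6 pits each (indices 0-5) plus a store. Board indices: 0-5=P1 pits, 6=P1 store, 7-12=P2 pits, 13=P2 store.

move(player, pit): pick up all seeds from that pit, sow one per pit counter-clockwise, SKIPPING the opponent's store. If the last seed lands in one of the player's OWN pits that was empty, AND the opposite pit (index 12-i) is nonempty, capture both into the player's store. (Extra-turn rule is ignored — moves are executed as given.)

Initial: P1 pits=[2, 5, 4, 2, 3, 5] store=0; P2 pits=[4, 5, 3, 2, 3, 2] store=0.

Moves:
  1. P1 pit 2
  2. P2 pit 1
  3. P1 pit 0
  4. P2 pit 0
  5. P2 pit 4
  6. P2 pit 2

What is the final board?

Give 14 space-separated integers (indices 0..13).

Answer: 2 7 1 3 4 6 5 0 1 0 2 1 5 3

Derivation:
Move 1: P1 pit2 -> P1=[2,5,0,3,4,6](1) P2=[4,5,3,2,3,2](0)
Move 2: P2 pit1 -> P1=[2,5,0,3,4,6](1) P2=[4,0,4,3,4,3](1)
Move 3: P1 pit0 -> P1=[0,6,0,3,4,6](5) P2=[4,0,4,0,4,3](1)
Move 4: P2 pit0 -> P1=[0,6,0,3,4,6](5) P2=[0,1,5,1,5,3](1)
Move 5: P2 pit4 -> P1=[1,7,1,3,4,6](5) P2=[0,1,5,1,0,4](2)
Move 6: P2 pit2 -> P1=[2,7,1,3,4,6](5) P2=[0,1,0,2,1,5](3)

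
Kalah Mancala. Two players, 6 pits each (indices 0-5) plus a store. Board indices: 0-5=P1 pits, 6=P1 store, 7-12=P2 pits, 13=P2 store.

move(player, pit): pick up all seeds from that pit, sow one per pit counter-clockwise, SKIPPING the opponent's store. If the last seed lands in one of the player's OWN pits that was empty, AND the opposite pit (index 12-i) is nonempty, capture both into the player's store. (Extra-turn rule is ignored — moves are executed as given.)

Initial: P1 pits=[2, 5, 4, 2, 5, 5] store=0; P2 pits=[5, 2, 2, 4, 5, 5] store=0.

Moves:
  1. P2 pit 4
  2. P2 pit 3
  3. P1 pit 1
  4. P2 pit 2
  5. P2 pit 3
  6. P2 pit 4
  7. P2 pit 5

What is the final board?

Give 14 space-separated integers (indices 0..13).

Move 1: P2 pit4 -> P1=[3,6,5,2,5,5](0) P2=[5,2,2,4,0,6](1)
Move 2: P2 pit3 -> P1=[4,6,5,2,5,5](0) P2=[5,2,2,0,1,7](2)
Move 3: P1 pit1 -> P1=[4,0,6,3,6,6](1) P2=[6,2,2,0,1,7](2)
Move 4: P2 pit2 -> P1=[4,0,6,3,6,6](1) P2=[6,2,0,1,2,7](2)
Move 5: P2 pit3 -> P1=[4,0,6,3,6,6](1) P2=[6,2,0,0,3,7](2)
Move 6: P2 pit4 -> P1=[5,0,6,3,6,6](1) P2=[6,2,0,0,0,8](3)
Move 7: P2 pit5 -> P1=[6,1,7,4,7,7](1) P2=[7,2,0,0,0,0](4)

Answer: 6 1 7 4 7 7 1 7 2 0 0 0 0 4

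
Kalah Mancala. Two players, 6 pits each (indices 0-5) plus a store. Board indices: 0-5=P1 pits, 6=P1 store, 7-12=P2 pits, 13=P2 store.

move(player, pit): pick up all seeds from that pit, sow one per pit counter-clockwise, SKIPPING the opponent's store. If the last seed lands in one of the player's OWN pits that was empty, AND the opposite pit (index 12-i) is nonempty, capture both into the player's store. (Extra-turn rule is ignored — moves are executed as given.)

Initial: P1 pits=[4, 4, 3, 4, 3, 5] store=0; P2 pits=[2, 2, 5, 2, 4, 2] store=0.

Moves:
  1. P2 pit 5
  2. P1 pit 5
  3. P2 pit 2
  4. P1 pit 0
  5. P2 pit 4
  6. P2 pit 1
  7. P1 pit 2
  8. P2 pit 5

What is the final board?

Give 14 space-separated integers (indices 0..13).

Answer: 2 0 0 6 5 2 3 4 0 1 5 0 0 12

Derivation:
Move 1: P2 pit5 -> P1=[5,4,3,4,3,5](0) P2=[2,2,5,2,4,0](1)
Move 2: P1 pit5 -> P1=[5,4,3,4,3,0](1) P2=[3,3,6,3,4,0](1)
Move 3: P2 pit2 -> P1=[6,5,3,4,3,0](1) P2=[3,3,0,4,5,1](2)
Move 4: P1 pit0 -> P1=[0,6,4,5,4,1](2) P2=[3,3,0,4,5,1](2)
Move 5: P2 pit4 -> P1=[1,7,5,5,4,1](2) P2=[3,3,0,4,0,2](3)
Move 6: P2 pit1 -> P1=[1,0,5,5,4,1](2) P2=[3,0,1,5,0,2](11)
Move 7: P1 pit2 -> P1=[1,0,0,6,5,2](3) P2=[4,0,1,5,0,2](11)
Move 8: P2 pit5 -> P1=[2,0,0,6,5,2](3) P2=[4,0,1,5,0,0](12)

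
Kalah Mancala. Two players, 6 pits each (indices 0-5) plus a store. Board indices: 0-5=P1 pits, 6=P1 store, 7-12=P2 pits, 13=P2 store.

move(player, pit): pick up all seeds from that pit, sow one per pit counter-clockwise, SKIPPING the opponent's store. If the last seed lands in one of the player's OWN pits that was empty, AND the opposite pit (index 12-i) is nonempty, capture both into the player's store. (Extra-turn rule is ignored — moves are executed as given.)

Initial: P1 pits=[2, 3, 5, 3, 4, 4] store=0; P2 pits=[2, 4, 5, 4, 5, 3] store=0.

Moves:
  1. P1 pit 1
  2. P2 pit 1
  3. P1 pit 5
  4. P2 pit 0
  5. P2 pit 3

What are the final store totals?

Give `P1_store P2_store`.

Move 1: P1 pit1 -> P1=[2,0,6,4,5,4](0) P2=[2,4,5,4,5,3](0)
Move 2: P2 pit1 -> P1=[2,0,6,4,5,4](0) P2=[2,0,6,5,6,4](0)
Move 3: P1 pit5 -> P1=[2,0,6,4,5,0](1) P2=[3,1,7,5,6,4](0)
Move 4: P2 pit0 -> P1=[2,0,6,4,5,0](1) P2=[0,2,8,6,6,4](0)
Move 5: P2 pit3 -> P1=[3,1,7,4,5,0](1) P2=[0,2,8,0,7,5](1)

Answer: 1 1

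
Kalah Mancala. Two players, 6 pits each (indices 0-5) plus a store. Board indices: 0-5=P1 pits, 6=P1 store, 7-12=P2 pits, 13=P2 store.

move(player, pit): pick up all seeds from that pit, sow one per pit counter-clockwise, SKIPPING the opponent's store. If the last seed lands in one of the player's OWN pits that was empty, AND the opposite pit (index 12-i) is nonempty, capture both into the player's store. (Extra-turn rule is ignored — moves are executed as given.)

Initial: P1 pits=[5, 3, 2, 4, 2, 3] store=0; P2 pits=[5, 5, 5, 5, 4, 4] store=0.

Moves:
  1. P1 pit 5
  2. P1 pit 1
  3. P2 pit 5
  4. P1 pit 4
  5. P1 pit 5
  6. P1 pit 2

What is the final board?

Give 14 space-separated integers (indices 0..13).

Answer: 6 1 0 6 1 1 4 7 6 5 5 4 0 1

Derivation:
Move 1: P1 pit5 -> P1=[5,3,2,4,2,0](1) P2=[6,6,5,5,4,4](0)
Move 2: P1 pit1 -> P1=[5,0,3,5,3,0](1) P2=[6,6,5,5,4,4](0)
Move 3: P2 pit5 -> P1=[6,1,4,5,3,0](1) P2=[6,6,5,5,4,0](1)
Move 4: P1 pit4 -> P1=[6,1,4,5,0,1](2) P2=[7,6,5,5,4,0](1)
Move 5: P1 pit5 -> P1=[6,1,4,5,0,0](3) P2=[7,6,5,5,4,0](1)
Move 6: P1 pit2 -> P1=[6,1,0,6,1,1](4) P2=[7,6,5,5,4,0](1)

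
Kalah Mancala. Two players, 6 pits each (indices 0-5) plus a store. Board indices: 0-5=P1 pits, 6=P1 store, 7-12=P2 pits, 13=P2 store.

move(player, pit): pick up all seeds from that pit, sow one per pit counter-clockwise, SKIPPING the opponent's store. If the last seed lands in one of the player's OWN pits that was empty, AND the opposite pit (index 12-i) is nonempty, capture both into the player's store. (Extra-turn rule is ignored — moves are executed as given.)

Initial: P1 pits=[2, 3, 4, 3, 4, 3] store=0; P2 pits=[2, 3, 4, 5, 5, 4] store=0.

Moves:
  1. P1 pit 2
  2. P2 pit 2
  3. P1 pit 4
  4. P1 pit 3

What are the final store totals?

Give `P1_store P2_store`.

Answer: 3 1

Derivation:
Move 1: P1 pit2 -> P1=[2,3,0,4,5,4](1) P2=[2,3,4,5,5,4](0)
Move 2: P2 pit2 -> P1=[2,3,0,4,5,4](1) P2=[2,3,0,6,6,5](1)
Move 3: P1 pit4 -> P1=[2,3,0,4,0,5](2) P2=[3,4,1,6,6,5](1)
Move 4: P1 pit3 -> P1=[2,3,0,0,1,6](3) P2=[4,4,1,6,6,5](1)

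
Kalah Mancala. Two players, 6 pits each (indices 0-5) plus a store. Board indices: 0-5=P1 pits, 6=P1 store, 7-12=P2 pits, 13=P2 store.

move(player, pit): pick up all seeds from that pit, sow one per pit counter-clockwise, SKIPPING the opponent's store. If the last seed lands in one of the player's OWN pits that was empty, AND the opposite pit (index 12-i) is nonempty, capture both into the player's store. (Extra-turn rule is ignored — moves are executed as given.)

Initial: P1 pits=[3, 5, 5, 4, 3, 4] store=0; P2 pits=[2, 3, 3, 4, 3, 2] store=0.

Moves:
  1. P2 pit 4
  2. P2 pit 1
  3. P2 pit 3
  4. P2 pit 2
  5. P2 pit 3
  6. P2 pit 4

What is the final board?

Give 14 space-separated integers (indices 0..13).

Answer: 6 1 5 4 3 4 0 2 0 0 0 0 6 10

Derivation:
Move 1: P2 pit4 -> P1=[4,5,5,4,3,4](0) P2=[2,3,3,4,0,3](1)
Move 2: P2 pit1 -> P1=[4,0,5,4,3,4](0) P2=[2,0,4,5,0,3](7)
Move 3: P2 pit3 -> P1=[5,1,5,4,3,4](0) P2=[2,0,4,0,1,4](8)
Move 4: P2 pit2 -> P1=[5,1,5,4,3,4](0) P2=[2,0,0,1,2,5](9)
Move 5: P2 pit3 -> P1=[5,1,5,4,3,4](0) P2=[2,0,0,0,3,5](9)
Move 6: P2 pit4 -> P1=[6,1,5,4,3,4](0) P2=[2,0,0,0,0,6](10)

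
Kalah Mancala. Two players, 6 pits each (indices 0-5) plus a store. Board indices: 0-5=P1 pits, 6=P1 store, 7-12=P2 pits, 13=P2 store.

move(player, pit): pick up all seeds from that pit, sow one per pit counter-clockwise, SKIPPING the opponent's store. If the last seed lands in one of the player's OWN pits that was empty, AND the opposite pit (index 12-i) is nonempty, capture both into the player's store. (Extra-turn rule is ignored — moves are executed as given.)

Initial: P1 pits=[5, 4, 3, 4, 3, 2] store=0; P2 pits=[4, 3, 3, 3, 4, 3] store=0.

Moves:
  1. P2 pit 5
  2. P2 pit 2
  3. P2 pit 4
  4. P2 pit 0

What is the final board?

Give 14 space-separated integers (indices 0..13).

Answer: 1 0 4 4 3 2 0 0 4 1 5 0 1 16

Derivation:
Move 1: P2 pit5 -> P1=[6,5,3,4,3,2](0) P2=[4,3,3,3,4,0](1)
Move 2: P2 pit2 -> P1=[0,5,3,4,3,2](0) P2=[4,3,0,4,5,0](8)
Move 3: P2 pit4 -> P1=[1,6,4,4,3,2](0) P2=[4,3,0,4,0,1](9)
Move 4: P2 pit0 -> P1=[1,0,4,4,3,2](0) P2=[0,4,1,5,0,1](16)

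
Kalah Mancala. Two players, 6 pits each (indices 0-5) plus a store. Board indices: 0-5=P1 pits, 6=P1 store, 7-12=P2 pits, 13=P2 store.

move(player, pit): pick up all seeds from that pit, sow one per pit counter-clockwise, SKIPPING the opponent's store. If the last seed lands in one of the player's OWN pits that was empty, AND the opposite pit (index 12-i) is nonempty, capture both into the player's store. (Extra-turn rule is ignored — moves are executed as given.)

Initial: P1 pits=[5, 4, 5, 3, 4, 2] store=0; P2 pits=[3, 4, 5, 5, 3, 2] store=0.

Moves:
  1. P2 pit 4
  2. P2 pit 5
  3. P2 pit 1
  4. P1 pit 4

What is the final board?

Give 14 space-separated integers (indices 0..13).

Answer: 0 5 5 3 0 3 1 4 1 6 6 1 0 10

Derivation:
Move 1: P2 pit4 -> P1=[6,4,5,3,4,2](0) P2=[3,4,5,5,0,3](1)
Move 2: P2 pit5 -> P1=[7,5,5,3,4,2](0) P2=[3,4,5,5,0,0](2)
Move 3: P2 pit1 -> P1=[0,5,5,3,4,2](0) P2=[3,0,6,6,1,0](10)
Move 4: P1 pit4 -> P1=[0,5,5,3,0,3](1) P2=[4,1,6,6,1,0](10)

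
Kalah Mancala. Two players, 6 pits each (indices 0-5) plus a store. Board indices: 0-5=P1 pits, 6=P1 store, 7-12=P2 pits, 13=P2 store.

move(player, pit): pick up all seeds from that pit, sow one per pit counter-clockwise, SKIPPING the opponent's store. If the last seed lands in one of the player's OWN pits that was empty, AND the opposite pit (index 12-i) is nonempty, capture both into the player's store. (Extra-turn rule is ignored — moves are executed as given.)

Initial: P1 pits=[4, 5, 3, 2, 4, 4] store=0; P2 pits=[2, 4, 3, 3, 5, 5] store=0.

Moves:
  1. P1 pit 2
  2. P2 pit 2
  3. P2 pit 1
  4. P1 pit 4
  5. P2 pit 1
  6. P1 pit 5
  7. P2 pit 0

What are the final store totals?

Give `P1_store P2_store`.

Answer: 2 0

Derivation:
Move 1: P1 pit2 -> P1=[4,5,0,3,5,5](0) P2=[2,4,3,3,5,5](0)
Move 2: P2 pit2 -> P1=[4,5,0,3,5,5](0) P2=[2,4,0,4,6,6](0)
Move 3: P2 pit1 -> P1=[4,5,0,3,5,5](0) P2=[2,0,1,5,7,7](0)
Move 4: P1 pit4 -> P1=[4,5,0,3,0,6](1) P2=[3,1,2,5,7,7](0)
Move 5: P2 pit1 -> P1=[4,5,0,3,0,6](1) P2=[3,0,3,5,7,7](0)
Move 6: P1 pit5 -> P1=[4,5,0,3,0,0](2) P2=[4,1,4,6,8,7](0)
Move 7: P2 pit0 -> P1=[4,5,0,3,0,0](2) P2=[0,2,5,7,9,7](0)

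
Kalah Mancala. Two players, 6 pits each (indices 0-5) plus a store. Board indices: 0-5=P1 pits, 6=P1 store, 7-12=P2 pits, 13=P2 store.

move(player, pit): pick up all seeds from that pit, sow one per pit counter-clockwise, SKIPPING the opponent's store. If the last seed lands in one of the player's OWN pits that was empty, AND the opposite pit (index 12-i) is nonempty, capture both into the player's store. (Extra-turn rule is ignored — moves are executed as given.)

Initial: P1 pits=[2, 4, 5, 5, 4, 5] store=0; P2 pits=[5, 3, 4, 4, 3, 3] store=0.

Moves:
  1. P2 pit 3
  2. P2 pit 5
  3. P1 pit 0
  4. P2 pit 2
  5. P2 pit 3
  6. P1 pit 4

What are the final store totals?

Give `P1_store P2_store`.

Move 1: P2 pit3 -> P1=[3,4,5,5,4,5](0) P2=[5,3,4,0,4,4](1)
Move 2: P2 pit5 -> P1=[4,5,6,5,4,5](0) P2=[5,3,4,0,4,0](2)
Move 3: P1 pit0 -> P1=[0,6,7,6,5,5](0) P2=[5,3,4,0,4,0](2)
Move 4: P2 pit2 -> P1=[0,6,7,6,5,5](0) P2=[5,3,0,1,5,1](3)
Move 5: P2 pit3 -> P1=[0,6,7,6,5,5](0) P2=[5,3,0,0,6,1](3)
Move 6: P1 pit4 -> P1=[0,6,7,6,0,6](1) P2=[6,4,1,0,6,1](3)

Answer: 1 3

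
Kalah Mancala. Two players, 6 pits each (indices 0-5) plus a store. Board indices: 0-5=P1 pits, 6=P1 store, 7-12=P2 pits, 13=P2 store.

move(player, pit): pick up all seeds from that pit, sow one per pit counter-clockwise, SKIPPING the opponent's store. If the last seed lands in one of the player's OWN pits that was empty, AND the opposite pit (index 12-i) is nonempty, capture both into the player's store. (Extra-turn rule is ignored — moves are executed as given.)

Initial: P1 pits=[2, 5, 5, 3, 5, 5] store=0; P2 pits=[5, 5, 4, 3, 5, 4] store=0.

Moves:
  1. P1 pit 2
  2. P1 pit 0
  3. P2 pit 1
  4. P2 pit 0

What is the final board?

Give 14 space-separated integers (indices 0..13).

Move 1: P1 pit2 -> P1=[2,5,0,4,6,6](1) P2=[6,5,4,3,5,4](0)
Move 2: P1 pit0 -> P1=[0,6,0,4,6,6](5) P2=[6,5,4,0,5,4](0)
Move 3: P2 pit1 -> P1=[0,6,0,4,6,6](5) P2=[6,0,5,1,6,5](1)
Move 4: P2 pit0 -> P1=[0,6,0,4,6,6](5) P2=[0,1,6,2,7,6](2)

Answer: 0 6 0 4 6 6 5 0 1 6 2 7 6 2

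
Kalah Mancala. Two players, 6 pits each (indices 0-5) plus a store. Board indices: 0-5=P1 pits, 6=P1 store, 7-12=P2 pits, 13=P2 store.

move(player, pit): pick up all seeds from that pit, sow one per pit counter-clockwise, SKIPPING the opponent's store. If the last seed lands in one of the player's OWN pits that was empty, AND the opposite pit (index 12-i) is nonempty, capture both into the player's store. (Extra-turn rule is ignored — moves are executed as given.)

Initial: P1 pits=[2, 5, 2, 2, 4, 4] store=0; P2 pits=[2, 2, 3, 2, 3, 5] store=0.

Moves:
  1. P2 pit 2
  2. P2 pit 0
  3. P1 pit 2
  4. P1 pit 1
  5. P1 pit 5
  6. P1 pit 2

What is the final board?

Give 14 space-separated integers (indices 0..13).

Answer: 2 0 0 3 6 0 2 1 4 1 4 4 6 3

Derivation:
Move 1: P2 pit2 -> P1=[2,5,2,2,4,4](0) P2=[2,2,0,3,4,6](0)
Move 2: P2 pit0 -> P1=[2,5,2,0,4,4](0) P2=[0,3,0,3,4,6](3)
Move 3: P1 pit2 -> P1=[2,5,0,1,5,4](0) P2=[0,3,0,3,4,6](3)
Move 4: P1 pit1 -> P1=[2,0,1,2,6,5](1) P2=[0,3,0,3,4,6](3)
Move 5: P1 pit5 -> P1=[2,0,1,2,6,0](2) P2=[1,4,1,4,4,6](3)
Move 6: P1 pit2 -> P1=[2,0,0,3,6,0](2) P2=[1,4,1,4,4,6](3)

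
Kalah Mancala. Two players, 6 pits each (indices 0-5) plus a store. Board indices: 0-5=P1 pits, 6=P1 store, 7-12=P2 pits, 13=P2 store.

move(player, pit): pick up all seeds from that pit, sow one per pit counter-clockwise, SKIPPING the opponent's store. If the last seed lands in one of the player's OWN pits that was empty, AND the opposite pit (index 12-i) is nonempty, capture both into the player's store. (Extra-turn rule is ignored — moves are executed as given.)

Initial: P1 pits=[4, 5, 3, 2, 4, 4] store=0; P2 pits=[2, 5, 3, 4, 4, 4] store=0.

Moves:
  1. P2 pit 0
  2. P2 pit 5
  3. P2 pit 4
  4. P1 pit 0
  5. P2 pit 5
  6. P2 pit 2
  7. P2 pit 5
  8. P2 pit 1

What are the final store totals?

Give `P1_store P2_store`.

Answer: 1 6

Derivation:
Move 1: P2 pit0 -> P1=[4,5,3,2,4,4](0) P2=[0,6,4,4,4,4](0)
Move 2: P2 pit5 -> P1=[5,6,4,2,4,4](0) P2=[0,6,4,4,4,0](1)
Move 3: P2 pit4 -> P1=[6,7,4,2,4,4](0) P2=[0,6,4,4,0,1](2)
Move 4: P1 pit0 -> P1=[0,8,5,3,5,5](1) P2=[0,6,4,4,0,1](2)
Move 5: P2 pit5 -> P1=[0,8,5,3,5,5](1) P2=[0,6,4,4,0,0](3)
Move 6: P2 pit2 -> P1=[0,8,5,3,5,5](1) P2=[0,6,0,5,1,1](4)
Move 7: P2 pit5 -> P1=[0,8,5,3,5,5](1) P2=[0,6,0,5,1,0](5)
Move 8: P2 pit1 -> P1=[1,8,5,3,5,5](1) P2=[0,0,1,6,2,1](6)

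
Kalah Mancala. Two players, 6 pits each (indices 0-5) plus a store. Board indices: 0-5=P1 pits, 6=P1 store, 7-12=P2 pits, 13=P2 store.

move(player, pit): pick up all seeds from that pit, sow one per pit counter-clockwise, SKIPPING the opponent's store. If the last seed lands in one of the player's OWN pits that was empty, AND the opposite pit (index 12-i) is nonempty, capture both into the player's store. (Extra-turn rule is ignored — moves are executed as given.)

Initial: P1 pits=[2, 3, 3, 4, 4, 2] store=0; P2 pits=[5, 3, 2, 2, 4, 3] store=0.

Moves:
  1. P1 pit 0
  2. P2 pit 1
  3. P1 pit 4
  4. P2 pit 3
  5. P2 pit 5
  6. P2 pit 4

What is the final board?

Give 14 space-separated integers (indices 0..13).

Move 1: P1 pit0 -> P1=[0,4,4,4,4,2](0) P2=[5,3,2,2,4,3](0)
Move 2: P2 pit1 -> P1=[0,4,4,4,4,2](0) P2=[5,0,3,3,5,3](0)
Move 3: P1 pit4 -> P1=[0,4,4,4,0,3](1) P2=[6,1,3,3,5,3](0)
Move 4: P2 pit3 -> P1=[0,4,4,4,0,3](1) P2=[6,1,3,0,6,4](1)
Move 5: P2 pit5 -> P1=[1,5,5,4,0,3](1) P2=[6,1,3,0,6,0](2)
Move 6: P2 pit4 -> P1=[2,6,6,5,0,3](1) P2=[6,1,3,0,0,1](3)

Answer: 2 6 6 5 0 3 1 6 1 3 0 0 1 3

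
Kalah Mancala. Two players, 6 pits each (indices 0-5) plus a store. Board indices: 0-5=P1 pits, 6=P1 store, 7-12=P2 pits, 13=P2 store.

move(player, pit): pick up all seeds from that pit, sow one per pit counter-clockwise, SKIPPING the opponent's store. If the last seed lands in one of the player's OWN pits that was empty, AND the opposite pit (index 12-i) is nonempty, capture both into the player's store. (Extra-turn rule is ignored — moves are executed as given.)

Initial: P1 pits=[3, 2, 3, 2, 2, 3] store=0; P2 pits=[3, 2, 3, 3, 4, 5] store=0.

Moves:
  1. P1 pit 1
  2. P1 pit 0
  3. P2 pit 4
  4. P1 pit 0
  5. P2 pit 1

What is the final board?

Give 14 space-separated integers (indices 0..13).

Answer: 0 3 5 4 2 3 0 3 0 4 4 0 6 1

Derivation:
Move 1: P1 pit1 -> P1=[3,0,4,3,2,3](0) P2=[3,2,3,3,4,5](0)
Move 2: P1 pit0 -> P1=[0,1,5,4,2,3](0) P2=[3,2,3,3,4,5](0)
Move 3: P2 pit4 -> P1=[1,2,5,4,2,3](0) P2=[3,2,3,3,0,6](1)
Move 4: P1 pit0 -> P1=[0,3,5,4,2,3](0) P2=[3,2,3,3,0,6](1)
Move 5: P2 pit1 -> P1=[0,3,5,4,2,3](0) P2=[3,0,4,4,0,6](1)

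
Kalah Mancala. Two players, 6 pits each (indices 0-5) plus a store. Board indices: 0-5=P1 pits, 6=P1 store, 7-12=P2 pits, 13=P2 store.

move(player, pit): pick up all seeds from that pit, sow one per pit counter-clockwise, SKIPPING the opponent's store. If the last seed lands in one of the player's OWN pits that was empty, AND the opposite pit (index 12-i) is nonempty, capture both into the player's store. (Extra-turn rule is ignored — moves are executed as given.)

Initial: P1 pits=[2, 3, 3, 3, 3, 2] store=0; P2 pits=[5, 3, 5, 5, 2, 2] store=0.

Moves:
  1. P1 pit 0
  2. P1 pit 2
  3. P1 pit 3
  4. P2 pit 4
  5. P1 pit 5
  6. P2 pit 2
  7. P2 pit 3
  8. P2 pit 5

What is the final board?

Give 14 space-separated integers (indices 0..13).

Move 1: P1 pit0 -> P1=[0,4,4,3,3,2](0) P2=[5,3,5,5,2,2](0)
Move 2: P1 pit2 -> P1=[0,4,0,4,4,3](1) P2=[5,3,5,5,2,2](0)
Move 3: P1 pit3 -> P1=[0,4,0,0,5,4](2) P2=[6,3,5,5,2,2](0)
Move 4: P2 pit4 -> P1=[0,4,0,0,5,4](2) P2=[6,3,5,5,0,3](1)
Move 5: P1 pit5 -> P1=[0,4,0,0,5,0](3) P2=[7,4,6,5,0,3](1)
Move 6: P2 pit2 -> P1=[1,5,0,0,5,0](3) P2=[7,4,0,6,1,4](2)
Move 7: P2 pit3 -> P1=[2,6,1,0,5,0](3) P2=[7,4,0,0,2,5](3)
Move 8: P2 pit5 -> P1=[3,7,2,1,5,0](3) P2=[7,4,0,0,2,0](4)

Answer: 3 7 2 1 5 0 3 7 4 0 0 2 0 4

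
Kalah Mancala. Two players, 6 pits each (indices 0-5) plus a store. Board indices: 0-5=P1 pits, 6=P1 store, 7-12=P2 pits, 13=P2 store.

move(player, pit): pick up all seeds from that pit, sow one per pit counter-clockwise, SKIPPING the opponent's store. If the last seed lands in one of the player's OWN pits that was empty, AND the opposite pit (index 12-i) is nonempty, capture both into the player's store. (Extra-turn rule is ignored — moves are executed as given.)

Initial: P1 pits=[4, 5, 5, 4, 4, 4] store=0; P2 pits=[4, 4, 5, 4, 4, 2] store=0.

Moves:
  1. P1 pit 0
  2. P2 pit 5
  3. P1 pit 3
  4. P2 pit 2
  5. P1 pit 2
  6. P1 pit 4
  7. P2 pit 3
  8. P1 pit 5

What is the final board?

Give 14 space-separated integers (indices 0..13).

Move 1: P1 pit0 -> P1=[0,6,6,5,5,4](0) P2=[4,4,5,4,4,2](0)
Move 2: P2 pit5 -> P1=[1,6,6,5,5,4](0) P2=[4,4,5,4,4,0](1)
Move 3: P1 pit3 -> P1=[1,6,6,0,6,5](1) P2=[5,5,5,4,4,0](1)
Move 4: P2 pit2 -> P1=[2,6,6,0,6,5](1) P2=[5,5,0,5,5,1](2)
Move 5: P1 pit2 -> P1=[2,6,0,1,7,6](2) P2=[6,6,0,5,5,1](2)
Move 6: P1 pit4 -> P1=[2,6,0,1,0,7](3) P2=[7,7,1,6,6,1](2)
Move 7: P2 pit3 -> P1=[3,7,1,1,0,7](3) P2=[7,7,1,0,7,2](3)
Move 8: P1 pit5 -> P1=[3,7,1,1,0,0](4) P2=[8,8,2,1,8,3](3)

Answer: 3 7 1 1 0 0 4 8 8 2 1 8 3 3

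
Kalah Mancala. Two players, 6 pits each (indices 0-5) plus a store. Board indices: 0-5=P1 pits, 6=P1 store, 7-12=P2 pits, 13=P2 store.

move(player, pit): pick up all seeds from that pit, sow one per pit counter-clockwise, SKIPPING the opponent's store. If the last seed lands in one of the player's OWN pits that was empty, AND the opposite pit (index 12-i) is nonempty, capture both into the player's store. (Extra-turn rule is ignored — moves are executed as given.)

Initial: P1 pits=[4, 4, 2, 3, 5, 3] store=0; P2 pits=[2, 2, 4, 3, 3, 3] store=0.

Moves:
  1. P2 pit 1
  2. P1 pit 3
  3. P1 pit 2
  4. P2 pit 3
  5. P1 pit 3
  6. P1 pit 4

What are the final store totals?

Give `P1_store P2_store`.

Answer: 2 1

Derivation:
Move 1: P2 pit1 -> P1=[4,4,2,3,5,3](0) P2=[2,0,5,4,3,3](0)
Move 2: P1 pit3 -> P1=[4,4,2,0,6,4](1) P2=[2,0,5,4,3,3](0)
Move 3: P1 pit2 -> P1=[4,4,0,1,7,4](1) P2=[2,0,5,4,3,3](0)
Move 4: P2 pit3 -> P1=[5,4,0,1,7,4](1) P2=[2,0,5,0,4,4](1)
Move 5: P1 pit3 -> P1=[5,4,0,0,8,4](1) P2=[2,0,5,0,4,4](1)
Move 6: P1 pit4 -> P1=[5,4,0,0,0,5](2) P2=[3,1,6,1,5,5](1)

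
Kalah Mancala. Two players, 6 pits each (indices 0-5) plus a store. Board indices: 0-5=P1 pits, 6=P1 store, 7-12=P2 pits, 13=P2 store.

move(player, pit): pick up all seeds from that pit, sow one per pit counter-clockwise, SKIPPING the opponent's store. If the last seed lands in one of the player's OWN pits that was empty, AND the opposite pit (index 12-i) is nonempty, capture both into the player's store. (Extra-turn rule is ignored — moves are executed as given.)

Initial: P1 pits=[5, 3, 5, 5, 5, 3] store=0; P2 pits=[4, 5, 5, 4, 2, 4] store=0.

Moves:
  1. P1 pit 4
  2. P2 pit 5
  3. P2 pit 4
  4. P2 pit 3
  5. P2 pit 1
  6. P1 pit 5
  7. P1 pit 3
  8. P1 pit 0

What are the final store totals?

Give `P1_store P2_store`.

Move 1: P1 pit4 -> P1=[5,3,5,5,0,4](1) P2=[5,6,6,4,2,4](0)
Move 2: P2 pit5 -> P1=[6,4,6,5,0,4](1) P2=[5,6,6,4,2,0](1)
Move 3: P2 pit4 -> P1=[6,4,6,5,0,4](1) P2=[5,6,6,4,0,1](2)
Move 4: P2 pit3 -> P1=[7,4,6,5,0,4](1) P2=[5,6,6,0,1,2](3)
Move 5: P2 pit1 -> P1=[8,4,6,5,0,4](1) P2=[5,0,7,1,2,3](4)
Move 6: P1 pit5 -> P1=[8,4,6,5,0,0](2) P2=[6,1,8,1,2,3](4)
Move 7: P1 pit3 -> P1=[8,4,6,0,1,1](3) P2=[7,2,8,1,2,3](4)
Move 8: P1 pit0 -> P1=[0,5,7,1,2,2](4) P2=[8,3,8,1,2,3](4)

Answer: 4 4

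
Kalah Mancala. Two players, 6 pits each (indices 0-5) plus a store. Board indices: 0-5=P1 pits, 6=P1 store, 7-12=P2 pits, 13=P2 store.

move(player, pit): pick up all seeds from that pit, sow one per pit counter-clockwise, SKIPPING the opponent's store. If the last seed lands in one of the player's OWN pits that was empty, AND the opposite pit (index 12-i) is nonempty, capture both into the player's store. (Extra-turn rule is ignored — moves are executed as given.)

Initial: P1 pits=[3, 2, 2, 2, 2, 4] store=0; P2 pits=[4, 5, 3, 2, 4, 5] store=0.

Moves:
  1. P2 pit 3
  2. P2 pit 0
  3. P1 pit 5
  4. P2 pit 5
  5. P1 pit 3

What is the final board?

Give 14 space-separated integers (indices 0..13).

Move 1: P2 pit3 -> P1=[3,2,2,2,2,4](0) P2=[4,5,3,0,5,6](0)
Move 2: P2 pit0 -> P1=[3,2,2,2,2,4](0) P2=[0,6,4,1,6,6](0)
Move 3: P1 pit5 -> P1=[3,2,2,2,2,0](1) P2=[1,7,5,1,6,6](0)
Move 4: P2 pit5 -> P1=[4,3,3,3,3,0](1) P2=[1,7,5,1,6,0](1)
Move 5: P1 pit3 -> P1=[4,3,3,0,4,1](2) P2=[1,7,5,1,6,0](1)

Answer: 4 3 3 0 4 1 2 1 7 5 1 6 0 1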